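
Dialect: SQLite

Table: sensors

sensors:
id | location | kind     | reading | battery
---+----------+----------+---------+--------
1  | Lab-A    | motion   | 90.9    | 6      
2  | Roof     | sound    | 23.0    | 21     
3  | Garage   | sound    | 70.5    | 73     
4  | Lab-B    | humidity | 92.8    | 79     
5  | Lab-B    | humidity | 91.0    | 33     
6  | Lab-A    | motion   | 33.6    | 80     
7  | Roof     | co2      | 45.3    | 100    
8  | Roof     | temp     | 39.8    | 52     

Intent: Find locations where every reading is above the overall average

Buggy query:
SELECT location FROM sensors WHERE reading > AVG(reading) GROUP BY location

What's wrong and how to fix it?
Bug: AVG() is an aggregate; it can't sit directly in WHERE

Fix: Compute the overall average in a scalar subquery and compare each group's MIN against it in HAVING

Corrected query:
SELECT location FROM sensors GROUP BY location HAVING MIN(reading) > (SELECT AVG(reading) FROM sensors)

Result:
location
--------
Garage  
Lab-B   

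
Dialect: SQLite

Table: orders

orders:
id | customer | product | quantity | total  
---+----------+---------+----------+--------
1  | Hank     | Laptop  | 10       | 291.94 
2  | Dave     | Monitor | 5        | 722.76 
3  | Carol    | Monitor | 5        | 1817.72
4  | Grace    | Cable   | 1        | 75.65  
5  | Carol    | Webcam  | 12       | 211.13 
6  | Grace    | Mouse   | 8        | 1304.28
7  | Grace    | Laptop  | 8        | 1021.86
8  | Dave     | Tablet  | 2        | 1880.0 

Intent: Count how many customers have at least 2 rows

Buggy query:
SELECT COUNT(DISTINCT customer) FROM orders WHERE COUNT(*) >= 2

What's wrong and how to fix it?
Bug: COUNT(*) cannot appear in WHERE; the per-group count doesn't exist yet

Fix: Group first with HAVING COUNT(*) >= 2, then COUNT the resulting groups

Corrected query:
SELECT COUNT(*) FROM (SELECT customer FROM orders GROUP BY customer HAVING COUNT(*) >= 2)

Result:
COUNT(*)
--------
3       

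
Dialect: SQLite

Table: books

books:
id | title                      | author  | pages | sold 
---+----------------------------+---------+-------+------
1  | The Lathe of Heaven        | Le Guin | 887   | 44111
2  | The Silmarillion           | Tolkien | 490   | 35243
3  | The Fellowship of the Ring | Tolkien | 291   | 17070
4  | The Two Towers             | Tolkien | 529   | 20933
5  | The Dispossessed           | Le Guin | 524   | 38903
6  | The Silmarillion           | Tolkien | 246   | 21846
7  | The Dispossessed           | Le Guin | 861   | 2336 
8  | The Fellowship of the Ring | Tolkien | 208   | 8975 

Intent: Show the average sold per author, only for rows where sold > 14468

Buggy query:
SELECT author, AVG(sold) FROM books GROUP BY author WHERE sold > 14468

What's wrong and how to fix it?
Bug: Row-level WHERE must come before GROUP BY in the clause order

Fix: Place WHERE between FROM and GROUP BY

Corrected query:
SELECT author, AVG(sold) FROM books WHERE sold > 14468 GROUP BY author

Result:
author  | AVG(sold)
--------+----------
Le Guin | 41507    
Tolkien | 23773    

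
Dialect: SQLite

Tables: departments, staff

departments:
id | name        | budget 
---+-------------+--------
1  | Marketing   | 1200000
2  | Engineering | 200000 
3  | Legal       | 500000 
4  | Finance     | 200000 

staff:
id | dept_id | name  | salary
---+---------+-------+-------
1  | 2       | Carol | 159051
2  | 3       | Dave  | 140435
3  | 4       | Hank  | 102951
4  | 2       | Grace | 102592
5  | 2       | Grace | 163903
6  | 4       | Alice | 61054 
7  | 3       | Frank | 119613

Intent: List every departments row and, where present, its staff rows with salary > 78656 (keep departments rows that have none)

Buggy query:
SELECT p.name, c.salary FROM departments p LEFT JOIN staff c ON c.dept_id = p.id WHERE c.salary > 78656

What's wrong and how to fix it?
Bug: A WHERE condition on the right-hand table after LEFT JOIN drops unmatched parents

Fix: Put 'c.salary > 78656' in the JOIN's ON clause instead of WHERE

Corrected query:
SELECT p.name, c.salary FROM departments p LEFT JOIN staff c ON c.dept_id = p.id AND c.salary > 78656

Result:
name        | salary
------------+-------
Marketing   | NULL  
Engineering | 102592
Engineering | 159051
Engineering | 163903
Legal       | 119613
Legal       | 140435
Finance     | 102951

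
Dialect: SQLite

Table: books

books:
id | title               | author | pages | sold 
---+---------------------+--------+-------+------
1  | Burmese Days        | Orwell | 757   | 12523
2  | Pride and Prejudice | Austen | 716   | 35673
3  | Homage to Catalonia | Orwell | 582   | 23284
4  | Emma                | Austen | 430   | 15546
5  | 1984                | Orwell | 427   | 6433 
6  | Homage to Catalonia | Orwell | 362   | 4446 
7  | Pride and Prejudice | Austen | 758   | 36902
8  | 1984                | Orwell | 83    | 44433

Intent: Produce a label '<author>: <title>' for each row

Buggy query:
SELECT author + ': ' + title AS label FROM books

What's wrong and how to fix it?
Bug: '+' is numeric addition; on text columns SQLite converts them to 0 instead of concatenating

Fix: Replace + with || to concatenate text

Corrected query:
SELECT author || ': ' || title AS label FROM books

Result:
label                      
---------------------------
Orwell: Burmese Days       
Austen: Pride and Prejudice
Orwell: Homage to Catalonia
Austen: Emma               
Orwell: 1984               
Orwell: Homage to Catalonia
Austen: Pride and Prejudice
Orwell: 1984               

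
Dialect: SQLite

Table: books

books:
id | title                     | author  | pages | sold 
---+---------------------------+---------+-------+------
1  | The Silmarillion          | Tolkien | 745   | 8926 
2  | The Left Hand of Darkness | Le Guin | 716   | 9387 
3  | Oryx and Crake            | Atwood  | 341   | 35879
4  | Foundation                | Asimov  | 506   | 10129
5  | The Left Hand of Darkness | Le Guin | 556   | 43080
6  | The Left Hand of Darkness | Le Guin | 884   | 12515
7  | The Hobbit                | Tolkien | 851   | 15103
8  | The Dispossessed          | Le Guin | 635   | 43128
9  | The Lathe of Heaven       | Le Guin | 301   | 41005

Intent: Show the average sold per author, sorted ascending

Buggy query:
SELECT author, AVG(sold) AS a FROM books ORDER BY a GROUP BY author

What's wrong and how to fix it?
Bug: GROUP BY must precede ORDER BY

Fix: Reorder: SELECT … FROM … GROUP BY … ORDER BY …

Corrected query:
SELECT author, AVG(sold) AS a FROM books GROUP BY author ORDER BY a

Result:
author  | a      
--------+--------
Asimov  | 10129  
Tolkien | 12014.5
Le Guin | 29823  
Atwood  | 35879  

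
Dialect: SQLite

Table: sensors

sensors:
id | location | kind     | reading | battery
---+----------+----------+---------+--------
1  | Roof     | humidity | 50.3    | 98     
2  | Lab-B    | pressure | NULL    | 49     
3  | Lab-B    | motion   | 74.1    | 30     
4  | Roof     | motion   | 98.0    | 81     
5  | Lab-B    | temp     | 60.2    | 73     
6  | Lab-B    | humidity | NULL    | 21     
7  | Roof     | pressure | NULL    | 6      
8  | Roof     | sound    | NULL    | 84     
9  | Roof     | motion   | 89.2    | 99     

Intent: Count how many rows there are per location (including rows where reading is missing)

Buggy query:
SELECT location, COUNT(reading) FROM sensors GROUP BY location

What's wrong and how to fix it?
Bug: COUNT(reading) skips NULLs, so groups with missing reading are undercounted

Fix: Replace COUNT(reading) with COUNT(*)

Corrected query:
SELECT location, COUNT(*) FROM sensors GROUP BY location

Result:
location | COUNT(*)
---------+---------
Lab-B    | 4       
Roof     | 5       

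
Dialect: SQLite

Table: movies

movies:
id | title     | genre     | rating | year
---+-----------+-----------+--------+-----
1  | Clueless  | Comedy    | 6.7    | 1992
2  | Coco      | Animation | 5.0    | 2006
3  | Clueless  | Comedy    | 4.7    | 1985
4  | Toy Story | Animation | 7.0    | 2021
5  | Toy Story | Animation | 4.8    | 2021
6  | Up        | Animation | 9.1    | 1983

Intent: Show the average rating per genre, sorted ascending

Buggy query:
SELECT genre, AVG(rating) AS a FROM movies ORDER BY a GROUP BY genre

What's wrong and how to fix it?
Bug: GROUP BY must precede ORDER BY

Fix: Move ORDER BY to the end, after GROUP BY

Corrected query:
SELECT genre, AVG(rating) AS a FROM movies GROUP BY genre ORDER BY a

Result:
genre     | a    
----------+------
Comedy    | 5.7  
Animation | 6.475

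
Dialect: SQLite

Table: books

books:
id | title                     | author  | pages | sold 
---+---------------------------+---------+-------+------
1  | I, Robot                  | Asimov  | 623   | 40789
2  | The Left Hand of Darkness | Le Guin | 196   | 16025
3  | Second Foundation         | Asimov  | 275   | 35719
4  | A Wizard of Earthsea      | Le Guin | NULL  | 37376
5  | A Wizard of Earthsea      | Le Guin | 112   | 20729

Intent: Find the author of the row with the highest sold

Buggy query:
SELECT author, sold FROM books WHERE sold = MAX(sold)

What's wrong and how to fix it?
Bug: WHERE is evaluated per row; an aggregate over the whole table isn't defined there

Fix: Wrap MAX in a scalar subquery so WHERE compares against a single value

Corrected query:
SELECT author, sold FROM books WHERE sold = (SELECT MAX(sold) FROM books)

Result:
author | sold 
-------+------
Asimov | 40789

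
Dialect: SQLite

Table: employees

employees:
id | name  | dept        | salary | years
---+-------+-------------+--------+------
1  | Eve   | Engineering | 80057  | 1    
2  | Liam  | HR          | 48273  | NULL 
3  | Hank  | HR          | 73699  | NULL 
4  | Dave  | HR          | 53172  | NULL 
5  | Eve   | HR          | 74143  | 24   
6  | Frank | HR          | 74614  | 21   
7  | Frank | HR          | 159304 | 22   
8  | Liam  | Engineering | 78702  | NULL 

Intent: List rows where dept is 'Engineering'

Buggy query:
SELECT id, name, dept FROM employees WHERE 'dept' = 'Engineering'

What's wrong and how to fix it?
Bug: 'dept' in single quotes is a string literal, not the column; the comparison is literal-vs-literal and never true

Fix: Remove the quotes around the column name (or use double quotes for an identifier)

Corrected query:
SELECT id, name, dept FROM employees WHERE dept = 'Engineering'

Result:
id | name | dept       
---+------+------------
1  | Eve  | Engineering
8  | Liam | Engineering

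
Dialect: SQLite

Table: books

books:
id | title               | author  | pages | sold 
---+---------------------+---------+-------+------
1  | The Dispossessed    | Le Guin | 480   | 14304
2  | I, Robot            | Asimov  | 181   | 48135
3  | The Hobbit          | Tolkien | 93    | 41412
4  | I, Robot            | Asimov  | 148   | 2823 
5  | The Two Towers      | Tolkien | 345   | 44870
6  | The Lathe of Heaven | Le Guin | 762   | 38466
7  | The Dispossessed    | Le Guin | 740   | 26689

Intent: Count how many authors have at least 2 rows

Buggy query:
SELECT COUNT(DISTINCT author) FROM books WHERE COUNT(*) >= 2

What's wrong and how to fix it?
Bug: WHERE filters individual rows, not groups, so a group-level COUNT is invalid there

Fix: Use a subquery that GROUPs and filters with HAVING, then count its rows

Corrected query:
SELECT COUNT(*) FROM (SELECT author FROM books GROUP BY author HAVING COUNT(*) >= 2)

Result:
COUNT(*)
--------
3       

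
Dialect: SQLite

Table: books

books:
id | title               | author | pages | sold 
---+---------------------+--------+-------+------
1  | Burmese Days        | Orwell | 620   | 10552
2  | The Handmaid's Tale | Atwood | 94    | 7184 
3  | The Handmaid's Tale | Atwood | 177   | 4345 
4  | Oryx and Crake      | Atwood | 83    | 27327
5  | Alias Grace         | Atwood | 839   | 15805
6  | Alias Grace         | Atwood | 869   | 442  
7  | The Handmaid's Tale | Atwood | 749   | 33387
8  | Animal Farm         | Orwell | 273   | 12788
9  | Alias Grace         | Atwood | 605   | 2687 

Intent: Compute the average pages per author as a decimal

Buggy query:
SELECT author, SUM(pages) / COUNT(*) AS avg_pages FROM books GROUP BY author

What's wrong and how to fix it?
Bug: Both operands are integers, so '/' performs integer division and truncates

Fix: Multiply by 1.0 (or CAST to REAL) to force floating-point division

Corrected query:
SELECT author, SUM(pages) * 1.0 / COUNT(*) AS avg_pages FROM books GROUP BY author

Result:
author | avg_pages
-------+----------
Atwood | 488      
Orwell | 446.5    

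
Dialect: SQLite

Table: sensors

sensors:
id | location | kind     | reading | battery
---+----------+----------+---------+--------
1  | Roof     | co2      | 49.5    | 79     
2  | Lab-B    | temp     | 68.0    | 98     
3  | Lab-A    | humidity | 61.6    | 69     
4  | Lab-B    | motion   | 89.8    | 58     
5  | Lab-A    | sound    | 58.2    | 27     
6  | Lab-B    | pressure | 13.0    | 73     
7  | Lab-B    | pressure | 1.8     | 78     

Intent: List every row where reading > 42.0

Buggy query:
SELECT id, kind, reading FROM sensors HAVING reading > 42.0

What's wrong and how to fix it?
Bug: This is a non-aggregate query (no GROUP BY, no aggregates), so in SQLite the HAVING clause is invalid here; a row-level condition belongs in WHERE

Fix: Use WHERE for row-level filtering

Corrected query:
SELECT id, kind, reading FROM sensors WHERE reading > 42.0

Result:
id | kind     | reading
---+----------+--------
1  | co2      | 49.5   
2  | temp     | 68     
3  | humidity | 61.6   
4  | motion   | 89.8   
5  | sound    | 58.2   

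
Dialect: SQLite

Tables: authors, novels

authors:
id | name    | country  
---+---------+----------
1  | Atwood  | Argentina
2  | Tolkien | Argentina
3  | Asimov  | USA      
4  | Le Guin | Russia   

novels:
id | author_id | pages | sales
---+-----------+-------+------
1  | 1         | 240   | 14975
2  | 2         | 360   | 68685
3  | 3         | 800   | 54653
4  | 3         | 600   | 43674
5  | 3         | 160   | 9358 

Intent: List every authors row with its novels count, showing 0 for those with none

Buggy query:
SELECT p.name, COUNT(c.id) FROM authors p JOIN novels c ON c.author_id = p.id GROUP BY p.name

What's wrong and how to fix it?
Bug: An inner join excludes parents with zero children

Fix: Switch to LEFT JOIN to retain unmatched parent rows

Corrected query:
SELECT p.name, COUNT(c.id) FROM authors p LEFT JOIN novels c ON c.author_id = p.id GROUP BY p.name

Result:
name    | COUNT(c.id)
--------+------------
Asimov  | 3          
Atwood  | 1          
Le Guin | 0          
Tolkien | 1          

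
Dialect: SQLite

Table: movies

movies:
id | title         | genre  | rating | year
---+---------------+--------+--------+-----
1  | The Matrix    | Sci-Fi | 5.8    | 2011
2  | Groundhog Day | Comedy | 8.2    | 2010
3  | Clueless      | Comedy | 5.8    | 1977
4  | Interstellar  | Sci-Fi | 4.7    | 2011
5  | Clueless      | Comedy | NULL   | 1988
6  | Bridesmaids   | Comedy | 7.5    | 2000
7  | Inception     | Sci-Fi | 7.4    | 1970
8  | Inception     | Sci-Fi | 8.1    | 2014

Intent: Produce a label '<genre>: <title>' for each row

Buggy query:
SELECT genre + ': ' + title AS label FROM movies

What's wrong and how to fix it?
Bug: '+' is numeric addition; on text columns SQLite converts them to 0 instead of concatenating

Fix: Use the || operator for string concatenation

Corrected query:
SELECT genre || ': ' || title AS label FROM movies

Result:
label                
---------------------
Sci-Fi: The Matrix   
Comedy: Groundhog Day
Comedy: Clueless     
Sci-Fi: Interstellar 
Comedy: Clueless     
Comedy: Bridesmaids  
Sci-Fi: Inception    
Sci-Fi: Inception    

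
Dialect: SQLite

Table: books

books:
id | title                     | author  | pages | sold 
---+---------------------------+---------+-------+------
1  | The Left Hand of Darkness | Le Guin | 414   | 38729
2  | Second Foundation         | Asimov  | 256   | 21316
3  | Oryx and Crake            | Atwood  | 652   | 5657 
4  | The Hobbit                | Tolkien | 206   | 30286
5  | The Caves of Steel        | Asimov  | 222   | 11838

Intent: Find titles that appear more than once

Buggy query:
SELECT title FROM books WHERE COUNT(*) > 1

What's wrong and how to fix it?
Bug: COUNT(*) is an aggregate and cannot be used in WHERE

Fix: Group first, then use HAVING for the count condition

Corrected query:
SELECT title FROM books GROUP BY title HAVING COUNT(*) > 1

Result:
(no rows)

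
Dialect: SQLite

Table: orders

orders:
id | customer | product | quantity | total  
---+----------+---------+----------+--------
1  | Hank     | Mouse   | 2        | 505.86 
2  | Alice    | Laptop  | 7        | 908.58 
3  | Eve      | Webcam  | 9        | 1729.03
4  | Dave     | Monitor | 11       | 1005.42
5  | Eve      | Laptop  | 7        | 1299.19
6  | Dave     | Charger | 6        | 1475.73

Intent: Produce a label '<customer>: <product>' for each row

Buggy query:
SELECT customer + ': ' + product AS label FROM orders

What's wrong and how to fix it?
Bug: '+' is numeric addition; on text columns SQLite converts them to 0 instead of concatenating

Fix: Use the || operator for string concatenation

Corrected query:
SELECT customer || ': ' || product AS label FROM orders

Result:
label        
-------------
Hank: Mouse  
Alice: Laptop
Eve: Webcam  
Dave: Monitor
Eve: Laptop  
Dave: Charger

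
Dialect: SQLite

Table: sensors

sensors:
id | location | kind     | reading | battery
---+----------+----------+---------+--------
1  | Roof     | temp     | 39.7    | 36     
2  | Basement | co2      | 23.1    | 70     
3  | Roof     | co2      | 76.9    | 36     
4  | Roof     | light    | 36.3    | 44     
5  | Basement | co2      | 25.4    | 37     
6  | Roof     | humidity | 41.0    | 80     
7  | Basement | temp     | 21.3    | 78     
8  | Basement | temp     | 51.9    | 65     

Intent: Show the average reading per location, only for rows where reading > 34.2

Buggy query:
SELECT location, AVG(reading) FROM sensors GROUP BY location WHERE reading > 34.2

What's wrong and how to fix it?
Bug: Row-level WHERE must come before GROUP BY in the clause order

Fix: Place WHERE between FROM and GROUP BY

Corrected query:
SELECT location, AVG(reading) FROM sensors WHERE reading > 34.2 GROUP BY location

Result:
location | AVG(reading)
---------+-------------
Basement | 51.9        
Roof     | 48.475      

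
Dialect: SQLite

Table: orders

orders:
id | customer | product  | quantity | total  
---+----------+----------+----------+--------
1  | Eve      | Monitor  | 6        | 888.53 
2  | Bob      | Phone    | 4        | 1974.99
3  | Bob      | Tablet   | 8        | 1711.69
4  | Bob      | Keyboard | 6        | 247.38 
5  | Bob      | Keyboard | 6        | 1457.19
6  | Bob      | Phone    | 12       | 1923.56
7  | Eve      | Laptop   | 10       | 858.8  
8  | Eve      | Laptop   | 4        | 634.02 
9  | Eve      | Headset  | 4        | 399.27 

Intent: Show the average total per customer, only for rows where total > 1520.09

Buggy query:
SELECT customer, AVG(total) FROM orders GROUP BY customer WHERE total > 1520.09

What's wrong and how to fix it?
Bug: WHERE cannot follow GROUP BY

Fix: Place WHERE between FROM and GROUP BY

Corrected query:
SELECT customer, AVG(total) FROM orders WHERE total > 1520.09 GROUP BY customer

Result:
customer | AVG(total)
---------+-----------
Bob      | 1870.08   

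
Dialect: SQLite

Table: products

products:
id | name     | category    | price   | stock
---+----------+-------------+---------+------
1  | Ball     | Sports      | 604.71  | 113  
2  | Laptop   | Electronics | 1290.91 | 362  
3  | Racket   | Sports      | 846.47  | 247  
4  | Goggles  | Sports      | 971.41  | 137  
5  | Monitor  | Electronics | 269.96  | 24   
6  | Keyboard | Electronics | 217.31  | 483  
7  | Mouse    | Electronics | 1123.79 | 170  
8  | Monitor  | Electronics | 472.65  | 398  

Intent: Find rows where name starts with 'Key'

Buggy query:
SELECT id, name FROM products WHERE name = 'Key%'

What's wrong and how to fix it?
Bug: '=' compares the literal string including the % character; pattern matching needs LIKE

Fix: Replace '=' with LIKE so 'Key%' is treated as a pattern

Corrected query:
SELECT id, name FROM products WHERE name LIKE 'Key%'

Result:
id | name    
---+---------
6  | Keyboard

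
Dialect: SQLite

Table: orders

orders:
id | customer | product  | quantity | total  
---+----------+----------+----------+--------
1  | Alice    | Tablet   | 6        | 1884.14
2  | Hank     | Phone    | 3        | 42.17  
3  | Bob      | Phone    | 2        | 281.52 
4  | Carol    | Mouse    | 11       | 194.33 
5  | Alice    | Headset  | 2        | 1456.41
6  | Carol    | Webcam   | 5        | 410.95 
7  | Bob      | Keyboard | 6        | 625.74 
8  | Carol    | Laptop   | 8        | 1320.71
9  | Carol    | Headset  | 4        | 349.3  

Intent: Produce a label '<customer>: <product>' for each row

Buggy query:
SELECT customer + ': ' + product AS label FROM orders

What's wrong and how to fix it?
Bug: SQLite uses || for string concatenation; + coerces text to numbers (yielding 0)

Fix: Use the || operator for string concatenation

Corrected query:
SELECT customer || ': ' || product AS label FROM orders

Result:
label         
--------------
Alice: Tablet 
Hank: Phone   
Bob: Phone    
Carol: Mouse  
Alice: Headset
Carol: Webcam 
Bob: Keyboard 
Carol: Laptop 
Carol: Headset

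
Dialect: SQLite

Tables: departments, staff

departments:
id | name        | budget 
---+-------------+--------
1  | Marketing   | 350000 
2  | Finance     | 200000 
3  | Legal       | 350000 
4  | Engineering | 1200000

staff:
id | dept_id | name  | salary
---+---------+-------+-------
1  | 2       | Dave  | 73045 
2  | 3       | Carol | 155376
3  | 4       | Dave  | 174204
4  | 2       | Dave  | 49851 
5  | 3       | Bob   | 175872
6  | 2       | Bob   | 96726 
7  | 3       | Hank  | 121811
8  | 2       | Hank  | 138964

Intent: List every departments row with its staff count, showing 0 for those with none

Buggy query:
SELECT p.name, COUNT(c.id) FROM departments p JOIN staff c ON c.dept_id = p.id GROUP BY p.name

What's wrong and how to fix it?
Bug: INNER JOIN drops departments rows that have no matching staff rows

Fix: Switch to LEFT JOIN to retain unmatched parent rows

Corrected query:
SELECT p.name, COUNT(c.id) FROM departments p LEFT JOIN staff c ON c.dept_id = p.id GROUP BY p.name

Result:
name        | COUNT(c.id)
------------+------------
Engineering | 1          
Finance     | 4          
Legal       | 3          
Marketing   | 0          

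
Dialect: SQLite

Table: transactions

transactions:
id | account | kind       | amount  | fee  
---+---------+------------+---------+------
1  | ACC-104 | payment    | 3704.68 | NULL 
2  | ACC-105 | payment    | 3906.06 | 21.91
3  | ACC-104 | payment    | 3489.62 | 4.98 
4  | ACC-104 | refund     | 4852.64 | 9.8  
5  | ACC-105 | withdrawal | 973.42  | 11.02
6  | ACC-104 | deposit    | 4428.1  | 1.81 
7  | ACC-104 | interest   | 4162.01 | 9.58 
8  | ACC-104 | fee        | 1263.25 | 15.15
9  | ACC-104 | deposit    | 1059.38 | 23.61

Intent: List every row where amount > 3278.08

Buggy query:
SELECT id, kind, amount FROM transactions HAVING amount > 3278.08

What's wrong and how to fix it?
Bug: HAVING filters the output of aggregation, but this query has no GROUP BY and no aggregate functions, so SQLite rejects it (HAVING clause on a non-aggregate query); the condition here is per row

Fix: Replace HAVING with WHERE since the condition applies to individual rows

Corrected query:
SELECT id, kind, amount FROM transactions WHERE amount > 3278.08

Result:
id | kind     | amount 
---+----------+--------
1  | payment  | 3704.68
2  | payment  | 3906.06
3  | payment  | 3489.62
4  | refund   | 4852.64
6  | deposit  | 4428.1 
7  | interest | 4162.01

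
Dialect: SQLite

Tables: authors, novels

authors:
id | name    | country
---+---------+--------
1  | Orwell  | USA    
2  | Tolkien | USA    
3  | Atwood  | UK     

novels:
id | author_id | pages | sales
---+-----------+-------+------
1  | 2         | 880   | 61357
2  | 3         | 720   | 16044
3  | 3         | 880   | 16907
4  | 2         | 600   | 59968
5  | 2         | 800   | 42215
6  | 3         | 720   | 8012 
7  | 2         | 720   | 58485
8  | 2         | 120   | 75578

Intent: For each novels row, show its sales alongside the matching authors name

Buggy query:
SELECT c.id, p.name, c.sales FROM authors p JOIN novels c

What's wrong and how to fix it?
Bug: Missing join condition: each novels row is matched to all authors rows instead of just its own

Fix: Specify the join condition linking the foreign key to the parent id

Corrected query:
SELECT c.id, p.name, c.sales FROM authors p JOIN novels c ON c.author_id = p.id

Result:
id | name    | sales
---+---------+------
1  | Tolkien | 61357
2  | Atwood  | 16044
3  | Atwood  | 16907
4  | Tolkien | 59968
5  | Tolkien | 42215
6  | Atwood  | 8012 
7  | Tolkien | 58485
8  | Tolkien | 75578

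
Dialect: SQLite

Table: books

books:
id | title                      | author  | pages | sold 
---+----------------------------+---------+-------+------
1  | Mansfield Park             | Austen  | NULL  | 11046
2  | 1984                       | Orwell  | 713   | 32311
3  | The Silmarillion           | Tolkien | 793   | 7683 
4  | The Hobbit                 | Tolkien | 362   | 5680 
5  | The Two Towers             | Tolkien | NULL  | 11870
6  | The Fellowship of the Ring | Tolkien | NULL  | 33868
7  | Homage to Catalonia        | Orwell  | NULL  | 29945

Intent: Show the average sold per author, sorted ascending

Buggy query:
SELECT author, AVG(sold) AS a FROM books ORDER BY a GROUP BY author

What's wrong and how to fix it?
Bug: GROUP BY must precede ORDER BY

Fix: Move ORDER BY to the end, after GROUP BY

Corrected query:
SELECT author, AVG(sold) AS a FROM books GROUP BY author ORDER BY a

Result:
author  | a       
--------+---------
Austen  | 11046   
Tolkien | 14775.25
Orwell  | 31128   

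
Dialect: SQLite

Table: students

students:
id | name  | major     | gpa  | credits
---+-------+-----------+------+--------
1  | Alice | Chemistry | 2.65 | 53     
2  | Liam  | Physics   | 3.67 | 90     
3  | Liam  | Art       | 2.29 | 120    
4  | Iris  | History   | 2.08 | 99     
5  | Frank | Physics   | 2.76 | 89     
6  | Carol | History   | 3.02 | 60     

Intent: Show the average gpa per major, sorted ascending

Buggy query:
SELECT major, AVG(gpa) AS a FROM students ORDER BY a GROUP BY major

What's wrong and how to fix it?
Bug: ORDER BY appears before GROUP BY; SQL clause order requires GROUP BY first

Fix: Move ORDER BY to the end, after GROUP BY

Corrected query:
SELECT major, AVG(gpa) AS a FROM students GROUP BY major ORDER BY a

Result:
major     | a    
----------+------
Art       | 2.29 
History   | 2.55 
Chemistry | 2.65 
Physics   | 3.215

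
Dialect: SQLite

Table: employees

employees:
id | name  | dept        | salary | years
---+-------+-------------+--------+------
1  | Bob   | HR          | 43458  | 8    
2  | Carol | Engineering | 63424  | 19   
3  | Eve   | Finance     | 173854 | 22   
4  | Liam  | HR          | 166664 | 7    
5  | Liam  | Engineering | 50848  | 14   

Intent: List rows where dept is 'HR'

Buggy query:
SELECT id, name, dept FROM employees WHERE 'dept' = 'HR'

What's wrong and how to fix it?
Bug: 'dept' in single quotes is a string literal, not the column; the comparison is literal-vs-literal and never true

Fix: Remove the quotes around the column name (or use double quotes for an identifier)

Corrected query:
SELECT id, name, dept FROM employees WHERE dept = 'HR'

Result:
id | name | dept
---+------+-----
1  | Bob  | HR  
4  | Liam | HR  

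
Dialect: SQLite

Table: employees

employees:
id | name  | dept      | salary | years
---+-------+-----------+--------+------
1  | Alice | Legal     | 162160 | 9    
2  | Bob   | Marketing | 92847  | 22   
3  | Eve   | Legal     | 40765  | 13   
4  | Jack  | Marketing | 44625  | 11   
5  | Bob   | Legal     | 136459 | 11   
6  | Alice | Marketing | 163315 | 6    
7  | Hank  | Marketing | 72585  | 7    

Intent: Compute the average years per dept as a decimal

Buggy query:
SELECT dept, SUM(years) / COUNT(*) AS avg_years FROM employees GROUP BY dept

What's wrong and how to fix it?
Bug: Both operands are integers, so '/' performs integer division and truncates

Fix: Cast one side to REAL so the division keeps the fractional part

Corrected query:
SELECT dept, SUM(years) * 1.0 / COUNT(*) AS avg_years FROM employees GROUP BY dept

Result:
dept      | avg_years
----------+----------
Legal     | 11       
Marketing | 11.5     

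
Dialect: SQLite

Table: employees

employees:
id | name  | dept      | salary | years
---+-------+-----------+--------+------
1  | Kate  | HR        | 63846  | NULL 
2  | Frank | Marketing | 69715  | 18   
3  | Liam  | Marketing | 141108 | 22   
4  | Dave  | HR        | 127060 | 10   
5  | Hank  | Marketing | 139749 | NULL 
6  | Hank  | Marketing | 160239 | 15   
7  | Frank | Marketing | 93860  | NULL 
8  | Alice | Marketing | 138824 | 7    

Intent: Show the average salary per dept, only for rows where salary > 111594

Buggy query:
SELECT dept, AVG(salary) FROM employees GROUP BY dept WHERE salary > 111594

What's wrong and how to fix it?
Bug: WHERE cannot follow GROUP BY

Fix: Place WHERE between FROM and GROUP BY

Corrected query:
SELECT dept, AVG(salary) FROM employees WHERE salary > 111594 GROUP BY dept

Result:
dept      | AVG(salary)
----------+------------
HR        | 127060     
Marketing | 144980     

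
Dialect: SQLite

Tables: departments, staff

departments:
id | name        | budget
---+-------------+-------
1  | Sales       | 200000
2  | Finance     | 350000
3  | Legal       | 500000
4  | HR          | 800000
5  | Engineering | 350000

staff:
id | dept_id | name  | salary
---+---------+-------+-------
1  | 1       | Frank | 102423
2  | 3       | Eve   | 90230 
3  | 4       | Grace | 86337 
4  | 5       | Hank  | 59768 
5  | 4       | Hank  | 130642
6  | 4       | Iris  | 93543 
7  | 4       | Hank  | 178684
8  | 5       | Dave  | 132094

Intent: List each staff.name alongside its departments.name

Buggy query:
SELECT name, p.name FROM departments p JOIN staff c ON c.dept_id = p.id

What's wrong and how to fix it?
Bug: Both tables have a 'name' column; the unqualified reference is ambiguous

Fix: Prefix ambiguous columns with the table alias

Corrected query:
SELECT c.name, p.name FROM departments p JOIN staff c ON c.dept_id = p.id

Result:
name  | name       
------+------------
Frank | Sales      
Eve   | Legal      
Grace | HR         
Hank  | Engineering
Hank  | HR         
Iris  | HR         
Hank  | HR         
Dave  | Engineering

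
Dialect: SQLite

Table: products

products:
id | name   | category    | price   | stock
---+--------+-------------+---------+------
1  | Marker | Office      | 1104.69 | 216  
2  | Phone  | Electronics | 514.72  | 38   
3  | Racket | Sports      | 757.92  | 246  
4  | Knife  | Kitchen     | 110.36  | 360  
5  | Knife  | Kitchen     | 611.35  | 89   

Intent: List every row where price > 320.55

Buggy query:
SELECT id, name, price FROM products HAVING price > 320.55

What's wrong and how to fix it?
Bug: This is a non-aggregate query (no GROUP BY, no aggregates), so in SQLite the HAVING clause is invalid here; a row-level condition belongs in WHERE

Fix: Use WHERE for row-level filtering

Corrected query:
SELECT id, name, price FROM products WHERE price > 320.55

Result:
id | name   | price  
---+--------+--------
1  | Marker | 1104.69
2  | Phone  | 514.72 
3  | Racket | 757.92 
5  | Knife  | 611.35 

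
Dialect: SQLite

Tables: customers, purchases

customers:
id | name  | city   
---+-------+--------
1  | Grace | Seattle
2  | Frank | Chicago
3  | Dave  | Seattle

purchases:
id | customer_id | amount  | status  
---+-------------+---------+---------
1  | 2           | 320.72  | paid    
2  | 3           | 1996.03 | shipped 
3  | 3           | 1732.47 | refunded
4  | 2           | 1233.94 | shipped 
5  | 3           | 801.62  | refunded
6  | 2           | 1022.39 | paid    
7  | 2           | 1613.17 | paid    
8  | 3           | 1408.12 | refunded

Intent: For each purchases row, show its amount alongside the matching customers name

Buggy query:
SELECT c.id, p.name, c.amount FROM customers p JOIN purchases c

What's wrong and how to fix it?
Bug: Missing join condition: each purchases row is matched to all customers rows instead of just its own

Fix: Add ON c.customer_id = p.id to the JOIN

Corrected query:
SELECT c.id, p.name, c.amount FROM customers p JOIN purchases c ON c.customer_id = p.id

Result:
id | name  | amount 
---+-------+--------
1  | Frank | 320.72 
2  | Dave  | 1996.03
3  | Dave  | 1732.47
4  | Frank | 1233.94
5  | Dave  | 801.62 
6  | Frank | 1022.39
7  | Frank | 1613.17
8  | Dave  | 1408.12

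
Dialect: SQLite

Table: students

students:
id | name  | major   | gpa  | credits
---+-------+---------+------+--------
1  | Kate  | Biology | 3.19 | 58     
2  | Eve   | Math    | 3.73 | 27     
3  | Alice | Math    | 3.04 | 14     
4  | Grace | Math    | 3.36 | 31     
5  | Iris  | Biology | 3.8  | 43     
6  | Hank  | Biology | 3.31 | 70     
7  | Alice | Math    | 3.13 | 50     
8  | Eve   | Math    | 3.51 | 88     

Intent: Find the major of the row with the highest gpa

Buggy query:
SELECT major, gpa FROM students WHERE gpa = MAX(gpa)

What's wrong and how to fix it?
Bug: MAX(gpa) is an aggregate and cannot be used directly in WHERE

Fix: Use a subquery: WHERE gpa = (SELECT MAX(gpa) FROM students)

Corrected query:
SELECT major, gpa FROM students WHERE gpa = (SELECT MAX(gpa) FROM students)

Result:
major   | gpa
--------+----
Biology | 3.8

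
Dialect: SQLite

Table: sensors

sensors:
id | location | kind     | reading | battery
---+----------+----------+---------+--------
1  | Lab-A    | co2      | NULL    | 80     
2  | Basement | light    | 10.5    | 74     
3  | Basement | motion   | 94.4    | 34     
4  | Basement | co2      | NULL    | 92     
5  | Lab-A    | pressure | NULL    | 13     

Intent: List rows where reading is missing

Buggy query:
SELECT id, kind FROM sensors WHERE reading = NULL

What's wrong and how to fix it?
Bug: Comparing to NULL with '=' never matches; NULL = NULL is unknown, not true

Fix: Use IS NULL to test for NULL

Corrected query:
SELECT id, kind FROM sensors WHERE reading IS NULL

Result:
id | kind    
---+---------
1  | co2     
4  | co2     
5  | pressure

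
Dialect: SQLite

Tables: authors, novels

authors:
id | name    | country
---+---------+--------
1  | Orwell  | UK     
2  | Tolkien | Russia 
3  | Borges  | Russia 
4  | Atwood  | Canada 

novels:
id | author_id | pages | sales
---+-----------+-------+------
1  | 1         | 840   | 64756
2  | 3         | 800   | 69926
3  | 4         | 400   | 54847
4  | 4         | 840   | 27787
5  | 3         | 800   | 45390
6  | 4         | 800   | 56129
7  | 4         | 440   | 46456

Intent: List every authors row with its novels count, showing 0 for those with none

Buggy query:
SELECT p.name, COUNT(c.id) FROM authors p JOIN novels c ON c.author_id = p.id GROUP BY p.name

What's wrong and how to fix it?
Bug: An inner join excludes parents with zero children

Fix: Use LEFT JOIN so parents without children still appear (COUNT(c.id) gives 0)

Corrected query:
SELECT p.name, COUNT(c.id) FROM authors p LEFT JOIN novels c ON c.author_id = p.id GROUP BY p.name

Result:
name    | COUNT(c.id)
--------+------------
Atwood  | 4          
Borges  | 2          
Orwell  | 1          
Tolkien | 0          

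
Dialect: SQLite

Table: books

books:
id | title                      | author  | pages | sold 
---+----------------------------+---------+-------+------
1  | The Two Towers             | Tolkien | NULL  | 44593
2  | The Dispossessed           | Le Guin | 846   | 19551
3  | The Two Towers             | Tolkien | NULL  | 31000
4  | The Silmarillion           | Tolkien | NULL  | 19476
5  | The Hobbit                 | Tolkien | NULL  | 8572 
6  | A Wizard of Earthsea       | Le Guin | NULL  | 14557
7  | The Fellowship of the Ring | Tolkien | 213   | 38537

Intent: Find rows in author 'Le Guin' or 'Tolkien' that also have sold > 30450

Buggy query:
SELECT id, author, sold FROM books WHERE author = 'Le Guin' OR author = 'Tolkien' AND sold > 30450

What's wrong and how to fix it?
Bug: AND binds tighter than OR, so this parses as author = 'Le Guin' OR (author = 'Tolkien' AND sold > 30450)

Fix: Add parentheses around the OR so the AND applies to both alternatives

Corrected query:
SELECT id, author, sold FROM books WHERE (author = 'Le Guin' OR author = 'Tolkien') AND sold > 30450

Result:
id | author  | sold 
---+---------+------
1  | Tolkien | 44593
3  | Tolkien | 31000
7  | Tolkien | 38537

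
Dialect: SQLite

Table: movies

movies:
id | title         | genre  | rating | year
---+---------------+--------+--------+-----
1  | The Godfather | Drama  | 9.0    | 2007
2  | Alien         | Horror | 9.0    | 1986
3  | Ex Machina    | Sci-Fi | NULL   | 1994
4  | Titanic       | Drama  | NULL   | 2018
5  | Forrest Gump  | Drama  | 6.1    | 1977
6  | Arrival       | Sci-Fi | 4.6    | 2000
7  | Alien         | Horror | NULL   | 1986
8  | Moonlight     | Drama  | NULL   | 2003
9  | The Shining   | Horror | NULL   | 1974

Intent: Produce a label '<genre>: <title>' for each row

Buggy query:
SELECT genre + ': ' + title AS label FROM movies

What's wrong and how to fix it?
Bug: SQLite uses || for string concatenation; + coerces text to numbers (yielding 0)

Fix: Replace + with || to concatenate text

Corrected query:
SELECT genre || ': ' || title AS label FROM movies

Result:
label               
--------------------
Drama: The Godfather
Horror: Alien       
Sci-Fi: Ex Machina  
Drama: Titanic      
Drama: Forrest Gump 
Sci-Fi: Arrival     
Horror: Alien       
Drama: Moonlight    
Horror: The Shining 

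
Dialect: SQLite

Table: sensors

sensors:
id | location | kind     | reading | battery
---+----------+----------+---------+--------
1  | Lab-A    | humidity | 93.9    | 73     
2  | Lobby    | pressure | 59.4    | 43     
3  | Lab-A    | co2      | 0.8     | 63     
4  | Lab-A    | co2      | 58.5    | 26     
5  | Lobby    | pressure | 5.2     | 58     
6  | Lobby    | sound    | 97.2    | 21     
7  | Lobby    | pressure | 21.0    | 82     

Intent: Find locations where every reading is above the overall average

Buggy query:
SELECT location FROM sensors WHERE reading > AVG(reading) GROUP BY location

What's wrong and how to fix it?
Bug: AVG() is an aggregate; it can't sit directly in WHERE

Fix: Use a subquery for AVG and a HAVING MIN(...) filter so the condition holds for every row in the group

Corrected query:
SELECT location FROM sensors GROUP BY location HAVING MIN(reading) > (SELECT AVG(reading) FROM sensors)

Result:
(no rows)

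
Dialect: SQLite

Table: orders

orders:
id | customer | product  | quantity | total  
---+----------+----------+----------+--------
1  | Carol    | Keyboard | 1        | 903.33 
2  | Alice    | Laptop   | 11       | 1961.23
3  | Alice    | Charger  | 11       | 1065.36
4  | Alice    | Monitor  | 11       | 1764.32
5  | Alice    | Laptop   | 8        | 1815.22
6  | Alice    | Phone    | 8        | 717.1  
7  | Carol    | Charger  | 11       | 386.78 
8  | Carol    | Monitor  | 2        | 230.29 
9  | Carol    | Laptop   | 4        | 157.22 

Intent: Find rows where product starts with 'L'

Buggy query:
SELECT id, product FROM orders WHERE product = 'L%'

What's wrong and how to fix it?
Bug: '=' compares the literal string including the % character; pattern matching needs LIKE

Fix: Replace '=' with LIKE so 'L%' is treated as a pattern

Corrected query:
SELECT id, product FROM orders WHERE product LIKE 'L%'

Result:
id | product
---+--------
2  | Laptop 
5  | Laptop 
9  | Laptop 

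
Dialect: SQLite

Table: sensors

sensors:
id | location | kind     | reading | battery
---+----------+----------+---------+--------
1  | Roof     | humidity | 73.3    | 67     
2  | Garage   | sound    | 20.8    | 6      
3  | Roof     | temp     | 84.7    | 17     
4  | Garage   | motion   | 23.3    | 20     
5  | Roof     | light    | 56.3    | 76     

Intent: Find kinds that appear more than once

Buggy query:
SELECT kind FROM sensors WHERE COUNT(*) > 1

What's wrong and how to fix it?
Bug: WHERE can't reference COUNT(*); aggregates are computed after WHERE

Fix: GROUP BY kind, then filter groups with HAVING COUNT(*) > 1

Corrected query:
SELECT kind FROM sensors GROUP BY kind HAVING COUNT(*) > 1

Result:
(no rows)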